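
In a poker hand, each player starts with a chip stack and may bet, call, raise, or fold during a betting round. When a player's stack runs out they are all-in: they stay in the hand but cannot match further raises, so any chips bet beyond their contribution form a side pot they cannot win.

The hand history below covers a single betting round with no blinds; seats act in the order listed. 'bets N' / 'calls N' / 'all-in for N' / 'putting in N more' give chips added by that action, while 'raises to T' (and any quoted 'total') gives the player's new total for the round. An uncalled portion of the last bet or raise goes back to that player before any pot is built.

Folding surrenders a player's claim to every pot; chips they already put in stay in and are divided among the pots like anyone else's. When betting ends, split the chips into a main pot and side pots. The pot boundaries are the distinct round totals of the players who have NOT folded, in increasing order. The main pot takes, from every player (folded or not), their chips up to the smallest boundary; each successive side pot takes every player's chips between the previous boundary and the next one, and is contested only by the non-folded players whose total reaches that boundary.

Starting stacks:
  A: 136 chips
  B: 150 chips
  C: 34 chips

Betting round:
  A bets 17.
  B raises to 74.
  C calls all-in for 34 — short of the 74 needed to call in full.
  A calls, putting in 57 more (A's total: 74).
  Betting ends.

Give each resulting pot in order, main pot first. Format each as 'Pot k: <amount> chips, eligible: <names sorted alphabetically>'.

Pot 1: 102 chips, eligible: A, B, C
Pot 2: 80 chips, eligible: A, B

Derivation:
Contributions: A=74, B=74, C=34
Pot levels (distinct totals of non-folded players): 34, 74
Layer 1-34: 34 each from A, B, C = 34*3 = 102 chips; eligible A, B, C
Layer 35-74: 40 each from A, B = 40*2 = 80 chips; eligible A, B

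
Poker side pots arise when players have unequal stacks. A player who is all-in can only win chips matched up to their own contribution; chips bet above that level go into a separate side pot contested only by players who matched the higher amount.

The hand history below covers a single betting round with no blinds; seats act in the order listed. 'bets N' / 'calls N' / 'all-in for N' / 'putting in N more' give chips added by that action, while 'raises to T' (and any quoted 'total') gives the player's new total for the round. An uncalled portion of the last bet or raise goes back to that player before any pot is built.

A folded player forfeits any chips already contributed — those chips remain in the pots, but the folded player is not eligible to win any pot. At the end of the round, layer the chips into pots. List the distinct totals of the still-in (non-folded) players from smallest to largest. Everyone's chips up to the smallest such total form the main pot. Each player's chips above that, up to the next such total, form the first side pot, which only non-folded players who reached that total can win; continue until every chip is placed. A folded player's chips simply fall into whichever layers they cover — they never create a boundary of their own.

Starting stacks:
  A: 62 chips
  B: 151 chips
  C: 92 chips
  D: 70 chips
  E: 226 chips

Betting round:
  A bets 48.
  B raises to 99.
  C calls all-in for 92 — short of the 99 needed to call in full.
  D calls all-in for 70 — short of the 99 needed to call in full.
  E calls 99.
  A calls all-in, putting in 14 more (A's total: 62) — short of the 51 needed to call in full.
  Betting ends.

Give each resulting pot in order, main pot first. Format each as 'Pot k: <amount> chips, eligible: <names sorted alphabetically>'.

Pot 1: 310 chips, eligible: A, B, C, D, E
Pot 2: 32 chips, eligible: B, C, D, E
Pot 3: 66 chips, eligible: B, C, E
Pot 4: 14 chips, eligible: B, E

Derivation:
Contributions: A=62, B=99, C=92, D=70, E=99
Pot levels (distinct totals of non-folded players): 62, 70, 92, 99
Layer 1-62: 62 each from A, B, C, D, E = 62*5 = 310 chips; eligible A, B, C, D, E
Layer 63-70: 8 each from B, C, D, E = 8*4 = 32 chips; eligible B, C, D, E
Layer 71-92: 22 each from B, C, E = 22*3 = 66 chips; eligible B, C, E
Layer 93-99: 7 each from B, E = 7*2 = 14 chips; eligible B, E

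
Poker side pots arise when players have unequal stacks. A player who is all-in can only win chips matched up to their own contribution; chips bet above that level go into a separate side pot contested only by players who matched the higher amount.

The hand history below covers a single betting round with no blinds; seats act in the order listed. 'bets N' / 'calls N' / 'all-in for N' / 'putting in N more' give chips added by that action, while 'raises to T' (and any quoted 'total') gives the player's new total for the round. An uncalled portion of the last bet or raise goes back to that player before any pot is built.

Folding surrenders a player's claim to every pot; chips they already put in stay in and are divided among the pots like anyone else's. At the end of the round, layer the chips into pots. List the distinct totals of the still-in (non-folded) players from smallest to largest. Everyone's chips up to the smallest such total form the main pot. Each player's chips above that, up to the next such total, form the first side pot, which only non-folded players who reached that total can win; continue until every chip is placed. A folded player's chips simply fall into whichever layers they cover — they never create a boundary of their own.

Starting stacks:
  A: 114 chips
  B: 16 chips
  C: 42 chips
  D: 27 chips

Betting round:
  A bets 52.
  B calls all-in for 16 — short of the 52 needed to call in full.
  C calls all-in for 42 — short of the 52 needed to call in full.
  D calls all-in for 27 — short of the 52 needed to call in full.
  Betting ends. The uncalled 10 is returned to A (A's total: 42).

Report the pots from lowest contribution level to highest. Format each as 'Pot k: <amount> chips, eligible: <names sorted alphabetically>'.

Pot 1: 64 chips, eligible: A, B, C, D
Pot 2: 33 chips, eligible: A, C, D
Pot 3: 30 chips, eligible: A, C

Derivation:
Contributions (after 10 returned to A): A=42, B=16, C=42, D=27
Pot levels (distinct totals of non-folded players): 16, 27, 42
Layer 1-16: 16 each from A, B, C, D = 16*4 = 64 chips; eligible A, B, C, D
Layer 17-27: 11 each from A, C, D = 11*3 = 33 chips; eligible A, C, D
Layer 28-42: 15 each from A, C = 15*2 = 30 chips; eligible A, C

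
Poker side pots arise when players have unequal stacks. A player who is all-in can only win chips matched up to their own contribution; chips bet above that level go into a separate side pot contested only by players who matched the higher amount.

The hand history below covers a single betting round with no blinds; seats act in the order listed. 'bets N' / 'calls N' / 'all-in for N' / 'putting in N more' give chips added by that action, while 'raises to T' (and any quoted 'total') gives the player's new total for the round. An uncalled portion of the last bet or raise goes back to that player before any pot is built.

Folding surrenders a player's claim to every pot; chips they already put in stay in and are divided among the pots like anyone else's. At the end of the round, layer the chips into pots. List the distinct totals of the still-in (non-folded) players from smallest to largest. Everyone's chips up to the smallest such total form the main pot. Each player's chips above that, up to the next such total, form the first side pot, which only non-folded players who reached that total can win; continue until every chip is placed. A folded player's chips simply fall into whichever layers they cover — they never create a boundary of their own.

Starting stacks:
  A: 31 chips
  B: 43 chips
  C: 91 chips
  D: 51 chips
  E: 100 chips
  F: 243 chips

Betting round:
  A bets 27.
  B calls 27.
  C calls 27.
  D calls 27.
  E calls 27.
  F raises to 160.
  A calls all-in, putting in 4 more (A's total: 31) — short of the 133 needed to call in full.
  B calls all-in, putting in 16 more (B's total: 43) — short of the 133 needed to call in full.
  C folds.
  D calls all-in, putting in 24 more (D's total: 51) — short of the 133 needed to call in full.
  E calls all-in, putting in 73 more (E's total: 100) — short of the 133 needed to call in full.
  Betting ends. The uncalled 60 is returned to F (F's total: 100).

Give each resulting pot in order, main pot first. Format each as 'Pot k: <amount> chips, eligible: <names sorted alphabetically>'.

Contributions (after 60 returned to F): A=31, B=43, C=27, D=51, E=100, F=100
Folded: C
Pot levels (distinct totals of non-folded players): 31, 43, 51, 100
Layer 1-31: A 31 + B 31 + C 27 + D 31 + E 31 + F 31 = 182 chips; eligible A, B, D, E, F
Layer 32-43: 12 each from B, D, E, F = 12*4 = 48 chips; eligible B, D, E, F
Layer 44-51: 8 each from D, E, F = 8*3 = 24 chips; eligible D, E, F
Layer 52-100: 49 each from E, F = 49*2 = 98 chips; eligible E, F

Pot 1: 182 chips, eligible: A, B, D, E, F
Pot 2: 48 chips, eligible: B, D, E, F
Pot 3: 24 chips, eligible: D, E, F
Pot 4: 98 chips, eligible: E, F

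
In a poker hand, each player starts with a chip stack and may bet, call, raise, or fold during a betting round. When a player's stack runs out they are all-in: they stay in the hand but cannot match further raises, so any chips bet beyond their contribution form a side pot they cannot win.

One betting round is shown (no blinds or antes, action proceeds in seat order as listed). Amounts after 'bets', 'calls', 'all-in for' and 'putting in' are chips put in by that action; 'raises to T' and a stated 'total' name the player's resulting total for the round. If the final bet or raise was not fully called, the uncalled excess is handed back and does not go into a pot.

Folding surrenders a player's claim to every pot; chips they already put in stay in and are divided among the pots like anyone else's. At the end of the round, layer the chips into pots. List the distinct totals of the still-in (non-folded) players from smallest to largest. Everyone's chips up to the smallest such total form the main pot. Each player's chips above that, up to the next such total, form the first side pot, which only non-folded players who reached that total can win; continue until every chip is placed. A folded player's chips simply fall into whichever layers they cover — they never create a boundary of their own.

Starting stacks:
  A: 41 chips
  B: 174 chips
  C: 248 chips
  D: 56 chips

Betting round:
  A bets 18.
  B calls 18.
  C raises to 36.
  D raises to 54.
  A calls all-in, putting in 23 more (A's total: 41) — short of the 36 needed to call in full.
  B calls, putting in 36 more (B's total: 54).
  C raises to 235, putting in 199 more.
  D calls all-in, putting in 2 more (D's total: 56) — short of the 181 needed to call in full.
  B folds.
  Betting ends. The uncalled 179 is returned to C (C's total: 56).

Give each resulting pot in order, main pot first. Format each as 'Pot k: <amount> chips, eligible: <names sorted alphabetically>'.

Pot 1: 164 chips, eligible: A, C, D
Pot 2: 43 chips, eligible: C, D

Derivation:
Contributions (after 179 returned to C): A=41, B=54, C=56, D=56
Folded: B
Pot levels (distinct totals of non-folded players): 41, 56
Layer 1-41: 41 each from A, B, C, D = 41*4 = 164 chips; eligible A, C, D
Layer 42-56: B 13 + C 15 + D 15 = 43 chips; eligible C, D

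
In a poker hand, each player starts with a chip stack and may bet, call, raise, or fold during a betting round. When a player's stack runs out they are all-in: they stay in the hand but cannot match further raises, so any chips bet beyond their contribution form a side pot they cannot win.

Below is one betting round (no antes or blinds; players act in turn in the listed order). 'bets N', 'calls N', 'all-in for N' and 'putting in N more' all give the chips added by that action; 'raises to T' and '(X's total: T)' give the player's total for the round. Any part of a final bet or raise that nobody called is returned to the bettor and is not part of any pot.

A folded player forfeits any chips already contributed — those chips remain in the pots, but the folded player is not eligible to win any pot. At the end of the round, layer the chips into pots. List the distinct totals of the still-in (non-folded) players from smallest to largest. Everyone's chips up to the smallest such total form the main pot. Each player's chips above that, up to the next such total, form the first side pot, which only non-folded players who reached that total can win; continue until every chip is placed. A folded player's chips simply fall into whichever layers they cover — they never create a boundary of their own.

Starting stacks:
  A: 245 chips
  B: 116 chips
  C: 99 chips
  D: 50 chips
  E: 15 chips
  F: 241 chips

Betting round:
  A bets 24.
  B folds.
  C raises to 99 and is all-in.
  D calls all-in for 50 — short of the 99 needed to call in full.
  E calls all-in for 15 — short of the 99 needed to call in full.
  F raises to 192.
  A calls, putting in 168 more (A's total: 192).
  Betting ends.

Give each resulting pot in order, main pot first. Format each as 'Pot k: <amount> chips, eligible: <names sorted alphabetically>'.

Contributions: A=192, C=99, D=50, E=15, F=192
Folded: B
Pot levels (distinct totals of non-folded players): 15, 50, 99, 192
Layer 1-15: 15 each from A, C, D, E, F = 15*5 = 75 chips; eligible A, C, D, E, F
Layer 16-50: 35 each from A, C, D, F = 35*4 = 140 chips; eligible A, C, D, F
Layer 51-99: 49 each from A, C, F = 49*3 = 147 chips; eligible A, C, F
Layer 100-192: 93 each from A, F = 93*2 = 186 chips; eligible A, F

Pot 1: 75 chips, eligible: A, C, D, E, F
Pot 2: 140 chips, eligible: A, C, D, F
Pot 3: 147 chips, eligible: A, C, F
Pot 4: 186 chips, eligible: A, F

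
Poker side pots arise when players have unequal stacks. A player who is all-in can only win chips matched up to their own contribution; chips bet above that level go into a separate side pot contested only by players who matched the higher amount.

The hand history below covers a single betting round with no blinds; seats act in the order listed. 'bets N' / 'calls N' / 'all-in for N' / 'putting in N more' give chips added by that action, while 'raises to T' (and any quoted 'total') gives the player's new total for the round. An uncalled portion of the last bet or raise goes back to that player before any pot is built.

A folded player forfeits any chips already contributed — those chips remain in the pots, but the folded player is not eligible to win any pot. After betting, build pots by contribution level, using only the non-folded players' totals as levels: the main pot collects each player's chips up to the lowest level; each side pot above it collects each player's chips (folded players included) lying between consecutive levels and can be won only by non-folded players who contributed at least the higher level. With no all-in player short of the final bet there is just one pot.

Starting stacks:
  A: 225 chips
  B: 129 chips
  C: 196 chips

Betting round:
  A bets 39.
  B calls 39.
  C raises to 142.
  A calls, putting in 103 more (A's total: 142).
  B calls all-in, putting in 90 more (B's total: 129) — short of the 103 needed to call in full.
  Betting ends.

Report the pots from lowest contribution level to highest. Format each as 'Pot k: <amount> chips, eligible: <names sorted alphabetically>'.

Contributions: A=142, B=129, C=142
Pot levels (distinct totals of non-folded players): 129, 142
Layer 1-129: 129 each from A, B, C = 129*3 = 387 chips; eligible A, B, C
Layer 130-142: 13 each from A, C = 13*2 = 26 chips; eligible A, C

Pot 1: 387 chips, eligible: A, B, C
Pot 2: 26 chips, eligible: A, C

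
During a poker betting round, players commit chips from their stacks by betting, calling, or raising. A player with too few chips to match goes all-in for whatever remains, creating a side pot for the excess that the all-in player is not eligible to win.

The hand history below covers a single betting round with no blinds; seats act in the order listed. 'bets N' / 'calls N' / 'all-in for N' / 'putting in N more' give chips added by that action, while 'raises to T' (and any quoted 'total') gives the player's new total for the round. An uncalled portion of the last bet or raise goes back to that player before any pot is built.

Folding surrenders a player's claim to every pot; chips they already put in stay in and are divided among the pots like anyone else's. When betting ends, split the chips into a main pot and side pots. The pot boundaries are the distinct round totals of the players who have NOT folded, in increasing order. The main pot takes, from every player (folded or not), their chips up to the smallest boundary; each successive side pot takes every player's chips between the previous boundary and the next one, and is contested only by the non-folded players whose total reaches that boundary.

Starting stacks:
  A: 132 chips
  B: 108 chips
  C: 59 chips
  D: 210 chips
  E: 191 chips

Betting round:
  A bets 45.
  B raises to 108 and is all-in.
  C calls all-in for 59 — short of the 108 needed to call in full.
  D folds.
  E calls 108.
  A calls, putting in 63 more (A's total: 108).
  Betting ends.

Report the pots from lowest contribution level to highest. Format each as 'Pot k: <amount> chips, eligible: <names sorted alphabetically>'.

Pot 1: 236 chips, eligible: A, B, C, E
Pot 2: 147 chips, eligible: A, B, E

Derivation:
Contributions: A=108, B=108, C=59, E=108
Folded: D
Pot levels (distinct totals of non-folded players): 59, 108
Layer 1-59: 59 each from A, B, C, E = 59*4 = 236 chips; eligible A, B, C, E
Layer 60-108: 49 each from A, B, E = 49*3 = 147 chips; eligible A, B, E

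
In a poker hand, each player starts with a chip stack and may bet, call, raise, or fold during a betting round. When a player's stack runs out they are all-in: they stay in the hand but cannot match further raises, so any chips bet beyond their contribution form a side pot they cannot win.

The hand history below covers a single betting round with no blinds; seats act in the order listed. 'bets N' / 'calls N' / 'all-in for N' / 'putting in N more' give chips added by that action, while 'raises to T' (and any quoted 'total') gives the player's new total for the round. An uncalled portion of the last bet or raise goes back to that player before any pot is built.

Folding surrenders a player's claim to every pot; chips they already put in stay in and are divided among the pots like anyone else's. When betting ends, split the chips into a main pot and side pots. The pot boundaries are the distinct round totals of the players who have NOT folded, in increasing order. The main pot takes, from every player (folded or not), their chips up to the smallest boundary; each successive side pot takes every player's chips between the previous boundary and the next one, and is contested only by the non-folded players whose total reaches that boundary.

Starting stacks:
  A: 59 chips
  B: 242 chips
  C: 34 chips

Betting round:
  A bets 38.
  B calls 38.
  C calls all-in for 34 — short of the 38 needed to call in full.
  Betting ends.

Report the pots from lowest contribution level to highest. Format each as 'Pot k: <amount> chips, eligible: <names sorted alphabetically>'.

Contributions: A=38, B=38, C=34
Pot levels (distinct totals of non-folded players): 34, 38
Layer 1-34: 34 each from A, B, C = 34*3 = 102 chips; eligible A, B, C
Layer 35-38: 4 each from A, B = 4*2 = 8 chips; eligible A, B

Pot 1: 102 chips, eligible: A, B, C
Pot 2: 8 chips, eligible: A, B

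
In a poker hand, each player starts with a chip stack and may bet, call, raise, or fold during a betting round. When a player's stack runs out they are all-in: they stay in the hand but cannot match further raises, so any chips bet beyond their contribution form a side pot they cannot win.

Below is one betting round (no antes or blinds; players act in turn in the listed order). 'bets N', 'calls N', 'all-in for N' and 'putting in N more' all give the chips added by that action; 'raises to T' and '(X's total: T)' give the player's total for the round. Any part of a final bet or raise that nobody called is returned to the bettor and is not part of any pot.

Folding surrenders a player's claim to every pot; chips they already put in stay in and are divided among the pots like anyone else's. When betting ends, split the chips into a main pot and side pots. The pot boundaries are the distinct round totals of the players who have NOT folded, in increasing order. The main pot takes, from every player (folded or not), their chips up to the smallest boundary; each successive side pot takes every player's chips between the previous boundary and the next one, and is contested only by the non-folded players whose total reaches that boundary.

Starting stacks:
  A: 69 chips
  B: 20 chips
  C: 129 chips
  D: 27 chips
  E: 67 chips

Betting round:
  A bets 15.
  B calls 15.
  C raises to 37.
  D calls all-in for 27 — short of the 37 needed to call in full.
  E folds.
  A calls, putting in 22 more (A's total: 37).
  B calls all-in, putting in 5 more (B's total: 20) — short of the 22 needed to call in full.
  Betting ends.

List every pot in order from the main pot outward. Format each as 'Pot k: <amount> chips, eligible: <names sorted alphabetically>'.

Contributions: A=37, B=20, C=37, D=27
Folded: E
Pot levels (distinct totals of non-folded players): 20, 27, 37
Layer 1-20: 20 each from A, B, C, D = 20*4 = 80 chips; eligible A, B, C, D
Layer 21-27: 7 each from A, C, D = 7*3 = 21 chips; eligible A, C, D
Layer 28-37: 10 each from A, C = 10*2 = 20 chips; eligible A, C

Pot 1: 80 chips, eligible: A, B, C, D
Pot 2: 21 chips, eligible: A, C, D
Pot 3: 20 chips, eligible: A, C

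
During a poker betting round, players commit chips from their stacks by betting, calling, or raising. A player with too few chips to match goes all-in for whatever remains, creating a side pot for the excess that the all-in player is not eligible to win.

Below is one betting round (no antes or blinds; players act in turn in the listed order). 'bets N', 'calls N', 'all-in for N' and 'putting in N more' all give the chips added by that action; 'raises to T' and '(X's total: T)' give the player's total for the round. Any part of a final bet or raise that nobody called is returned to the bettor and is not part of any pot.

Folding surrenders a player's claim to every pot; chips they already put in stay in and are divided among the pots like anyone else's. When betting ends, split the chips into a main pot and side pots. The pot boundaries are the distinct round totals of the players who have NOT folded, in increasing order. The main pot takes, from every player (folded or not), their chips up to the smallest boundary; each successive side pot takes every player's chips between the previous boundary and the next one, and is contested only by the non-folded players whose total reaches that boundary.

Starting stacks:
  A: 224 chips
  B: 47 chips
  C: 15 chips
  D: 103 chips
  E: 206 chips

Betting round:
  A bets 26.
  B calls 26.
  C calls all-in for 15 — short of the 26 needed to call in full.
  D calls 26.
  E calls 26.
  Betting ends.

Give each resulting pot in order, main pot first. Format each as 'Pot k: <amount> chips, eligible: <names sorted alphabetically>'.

Contributions: A=26, B=26, C=15, D=26, E=26
Pot levels (distinct totals of non-folded players): 15, 26
Layer 1-15: 15 each from A, B, C, D, E = 15*5 = 75 chips; eligible A, B, C, D, E
Layer 16-26: 11 each from A, B, D, E = 11*4 = 44 chips; eligible A, B, D, E

Pot 1: 75 chips, eligible: A, B, C, D, E
Pot 2: 44 chips, eligible: A, B, D, E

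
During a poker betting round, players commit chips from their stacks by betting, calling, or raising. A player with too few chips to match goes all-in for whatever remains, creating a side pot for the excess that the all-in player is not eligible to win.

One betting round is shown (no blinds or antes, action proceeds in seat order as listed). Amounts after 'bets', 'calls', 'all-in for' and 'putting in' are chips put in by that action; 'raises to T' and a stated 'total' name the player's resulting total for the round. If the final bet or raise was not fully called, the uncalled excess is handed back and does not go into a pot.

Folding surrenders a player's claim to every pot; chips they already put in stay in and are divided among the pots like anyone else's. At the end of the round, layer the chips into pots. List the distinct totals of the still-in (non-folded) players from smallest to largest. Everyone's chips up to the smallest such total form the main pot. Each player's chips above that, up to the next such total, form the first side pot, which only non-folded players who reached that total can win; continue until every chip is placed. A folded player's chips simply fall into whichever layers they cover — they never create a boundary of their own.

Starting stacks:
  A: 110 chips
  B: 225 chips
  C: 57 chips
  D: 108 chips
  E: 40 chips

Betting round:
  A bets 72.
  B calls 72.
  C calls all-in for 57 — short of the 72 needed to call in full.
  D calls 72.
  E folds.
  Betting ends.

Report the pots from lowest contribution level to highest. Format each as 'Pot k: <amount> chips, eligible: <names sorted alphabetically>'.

Contributions: A=72, B=72, C=57, D=72
Folded: E
Pot levels (distinct totals of non-folded players): 57, 72
Layer 1-57: 57 each from A, B, C, D = 57*4 = 228 chips; eligible A, B, C, D
Layer 58-72: 15 each from A, B, D = 15*3 = 45 chips; eligible A, B, D

Pot 1: 228 chips, eligible: A, B, C, D
Pot 2: 45 chips, eligible: A, B, D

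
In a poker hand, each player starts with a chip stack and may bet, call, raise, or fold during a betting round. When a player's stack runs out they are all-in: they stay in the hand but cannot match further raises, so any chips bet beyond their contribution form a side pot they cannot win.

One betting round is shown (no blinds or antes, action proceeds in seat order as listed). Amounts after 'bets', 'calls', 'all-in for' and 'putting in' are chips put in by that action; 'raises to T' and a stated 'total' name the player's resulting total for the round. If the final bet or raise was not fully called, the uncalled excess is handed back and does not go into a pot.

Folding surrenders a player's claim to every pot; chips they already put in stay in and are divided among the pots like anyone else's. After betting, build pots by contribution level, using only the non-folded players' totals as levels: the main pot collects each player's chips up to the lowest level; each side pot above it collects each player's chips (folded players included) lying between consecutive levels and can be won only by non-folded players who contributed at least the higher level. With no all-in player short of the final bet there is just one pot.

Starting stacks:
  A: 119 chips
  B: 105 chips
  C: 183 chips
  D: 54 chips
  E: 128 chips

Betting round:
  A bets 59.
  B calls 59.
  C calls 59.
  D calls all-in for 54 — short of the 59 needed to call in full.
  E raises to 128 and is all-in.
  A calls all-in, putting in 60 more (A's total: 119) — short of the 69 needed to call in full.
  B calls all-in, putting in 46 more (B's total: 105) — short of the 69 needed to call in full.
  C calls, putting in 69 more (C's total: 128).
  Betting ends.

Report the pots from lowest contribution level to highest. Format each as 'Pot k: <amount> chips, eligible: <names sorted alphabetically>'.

Pot 1: 270 chips, eligible: A, B, C, D, E
Pot 2: 204 chips, eligible: A, B, C, E
Pot 3: 42 chips, eligible: A, C, E
Pot 4: 18 chips, eligible: C, E

Derivation:
Contributions: A=119, B=105, C=128, D=54, E=128
Pot levels (distinct totals of non-folded players): 54, 105, 119, 128
Layer 1-54: 54 each from A, B, C, D, E = 54*5 = 270 chips; eligible A, B, C, D, E
Layer 55-105: 51 each from A, B, C, E = 51*4 = 204 chips; eligible A, B, C, E
Layer 106-119: 14 each from A, C, E = 14*3 = 42 chips; eligible A, C, E
Layer 120-128: 9 each from C, E = 9*2 = 18 chips; eligible C, E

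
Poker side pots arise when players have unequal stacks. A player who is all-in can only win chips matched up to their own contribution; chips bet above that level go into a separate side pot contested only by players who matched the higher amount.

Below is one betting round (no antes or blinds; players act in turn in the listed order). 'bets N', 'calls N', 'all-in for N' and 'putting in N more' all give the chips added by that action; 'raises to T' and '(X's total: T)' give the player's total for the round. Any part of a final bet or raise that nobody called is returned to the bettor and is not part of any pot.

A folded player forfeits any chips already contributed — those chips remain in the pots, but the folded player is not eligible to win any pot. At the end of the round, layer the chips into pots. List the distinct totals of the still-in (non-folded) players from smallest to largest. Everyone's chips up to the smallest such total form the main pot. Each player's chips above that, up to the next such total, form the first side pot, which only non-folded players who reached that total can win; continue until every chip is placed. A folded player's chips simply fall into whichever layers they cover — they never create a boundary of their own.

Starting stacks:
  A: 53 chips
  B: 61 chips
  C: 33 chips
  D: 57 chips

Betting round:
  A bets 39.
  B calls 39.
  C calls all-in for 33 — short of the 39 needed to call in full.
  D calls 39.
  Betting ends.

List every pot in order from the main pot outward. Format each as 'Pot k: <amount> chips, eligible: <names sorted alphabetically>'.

Contributions: A=39, B=39, C=33, D=39
Pot levels (distinct totals of non-folded players): 33, 39
Layer 1-33: 33 each from A, B, C, D = 33*4 = 132 chips; eligible A, B, C, D
Layer 34-39: 6 each from A, B, D = 6*3 = 18 chips; eligible A, B, D

Pot 1: 132 chips, eligible: A, B, C, D
Pot 2: 18 chips, eligible: A, B, D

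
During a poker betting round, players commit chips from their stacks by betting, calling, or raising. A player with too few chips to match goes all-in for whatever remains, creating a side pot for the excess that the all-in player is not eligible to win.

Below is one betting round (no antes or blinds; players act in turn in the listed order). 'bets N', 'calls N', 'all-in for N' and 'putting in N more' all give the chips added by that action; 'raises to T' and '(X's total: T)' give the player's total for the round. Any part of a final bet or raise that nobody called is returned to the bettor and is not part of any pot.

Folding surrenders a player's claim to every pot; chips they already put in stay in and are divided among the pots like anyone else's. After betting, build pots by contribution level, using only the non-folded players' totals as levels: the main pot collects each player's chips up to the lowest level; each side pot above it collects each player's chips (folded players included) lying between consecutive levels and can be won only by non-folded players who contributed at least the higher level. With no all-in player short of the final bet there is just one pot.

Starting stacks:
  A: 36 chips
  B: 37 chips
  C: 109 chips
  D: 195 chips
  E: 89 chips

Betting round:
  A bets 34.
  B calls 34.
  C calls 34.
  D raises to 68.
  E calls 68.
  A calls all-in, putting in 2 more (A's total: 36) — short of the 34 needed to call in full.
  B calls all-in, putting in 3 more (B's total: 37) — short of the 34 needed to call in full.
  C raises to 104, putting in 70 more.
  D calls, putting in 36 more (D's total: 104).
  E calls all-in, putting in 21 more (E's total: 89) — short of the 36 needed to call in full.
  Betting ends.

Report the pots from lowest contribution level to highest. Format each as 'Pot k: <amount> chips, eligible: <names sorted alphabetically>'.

Contributions: A=36, B=37, C=104, D=104, E=89
Pot levels (distinct totals of non-folded players): 36, 37, 89, 104
Layer 1-36: 36 each from A, B, C, D, E = 36*5 = 180 chips; eligible A, B, C, D, E
Layer 37-37: 1 each from B, C, D, E = 1*4 = 4 chips; eligible B, C, D, E
Layer 38-89: 52 each from C, D, E = 52*3 = 156 chips; eligible C, D, E
Layer 90-104: 15 each from C, D = 15*2 = 30 chips; eligible C, D

Pot 1: 180 chips, eligible: A, B, C, D, E
Pot 2: 4 chips, eligible: B, C, D, E
Pot 3: 156 chips, eligible: C, D, E
Pot 4: 30 chips, eligible: C, D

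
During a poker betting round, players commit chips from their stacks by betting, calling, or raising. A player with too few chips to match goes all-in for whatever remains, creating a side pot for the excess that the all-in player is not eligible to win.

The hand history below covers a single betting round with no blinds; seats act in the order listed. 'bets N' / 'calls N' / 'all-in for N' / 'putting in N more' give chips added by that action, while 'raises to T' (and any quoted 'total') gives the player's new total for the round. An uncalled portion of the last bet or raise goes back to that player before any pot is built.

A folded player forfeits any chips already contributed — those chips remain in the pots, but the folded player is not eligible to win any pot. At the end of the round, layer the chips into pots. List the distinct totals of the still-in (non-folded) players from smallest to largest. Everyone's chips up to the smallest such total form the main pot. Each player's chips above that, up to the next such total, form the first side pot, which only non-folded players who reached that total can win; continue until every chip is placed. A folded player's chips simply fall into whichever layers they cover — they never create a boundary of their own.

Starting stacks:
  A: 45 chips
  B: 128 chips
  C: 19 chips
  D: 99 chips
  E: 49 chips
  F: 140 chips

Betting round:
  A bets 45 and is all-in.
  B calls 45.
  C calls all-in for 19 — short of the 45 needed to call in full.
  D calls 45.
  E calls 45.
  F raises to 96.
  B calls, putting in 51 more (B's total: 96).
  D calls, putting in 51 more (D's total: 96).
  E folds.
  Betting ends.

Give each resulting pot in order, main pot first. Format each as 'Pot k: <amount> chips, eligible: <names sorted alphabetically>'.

Pot 1: 114 chips, eligible: A, B, C, D, F
Pot 2: 130 chips, eligible: A, B, D, F
Pot 3: 153 chips, eligible: B, D, F

Derivation:
Contributions: A=45, B=96, C=19, D=96, E=45, F=96
Folded: E
Pot levels (distinct totals of non-folded players): 19, 45, 96
Layer 1-19: 19 each from A, B, C, D, E, F = 19*6 = 114 chips; eligible A, B, C, D, F
Layer 20-45: 26 each from A, B, D, E, F = 26*5 = 130 chips; eligible A, B, D, F
Layer 46-96: 51 each from B, D, F = 51*3 = 153 chips; eligible B, D, F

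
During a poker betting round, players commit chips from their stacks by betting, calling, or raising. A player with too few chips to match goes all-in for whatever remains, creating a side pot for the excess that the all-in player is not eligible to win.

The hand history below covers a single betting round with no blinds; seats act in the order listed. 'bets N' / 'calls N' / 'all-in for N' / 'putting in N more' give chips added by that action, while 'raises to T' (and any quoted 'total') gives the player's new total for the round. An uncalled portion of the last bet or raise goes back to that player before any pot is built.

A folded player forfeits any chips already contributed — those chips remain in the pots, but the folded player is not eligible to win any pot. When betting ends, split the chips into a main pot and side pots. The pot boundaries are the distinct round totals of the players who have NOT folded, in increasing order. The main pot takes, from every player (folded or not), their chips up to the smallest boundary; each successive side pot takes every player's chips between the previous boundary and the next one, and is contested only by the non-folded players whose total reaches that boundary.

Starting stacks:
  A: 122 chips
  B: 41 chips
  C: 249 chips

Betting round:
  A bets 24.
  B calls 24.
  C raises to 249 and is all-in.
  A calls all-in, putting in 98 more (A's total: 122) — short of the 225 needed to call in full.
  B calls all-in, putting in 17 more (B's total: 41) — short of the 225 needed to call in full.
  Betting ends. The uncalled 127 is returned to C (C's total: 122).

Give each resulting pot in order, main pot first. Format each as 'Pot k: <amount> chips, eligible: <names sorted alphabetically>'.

Pot 1: 123 chips, eligible: A, B, C
Pot 2: 162 chips, eligible: A, C

Derivation:
Contributions (after 127 returned to C): A=122, B=41, C=122
Pot levels (distinct totals of non-folded players): 41, 122
Layer 1-41: 41 each from A, B, C = 41*3 = 123 chips; eligible A, B, C
Layer 42-122: 81 each from A, C = 81*2 = 162 chips; eligible A, C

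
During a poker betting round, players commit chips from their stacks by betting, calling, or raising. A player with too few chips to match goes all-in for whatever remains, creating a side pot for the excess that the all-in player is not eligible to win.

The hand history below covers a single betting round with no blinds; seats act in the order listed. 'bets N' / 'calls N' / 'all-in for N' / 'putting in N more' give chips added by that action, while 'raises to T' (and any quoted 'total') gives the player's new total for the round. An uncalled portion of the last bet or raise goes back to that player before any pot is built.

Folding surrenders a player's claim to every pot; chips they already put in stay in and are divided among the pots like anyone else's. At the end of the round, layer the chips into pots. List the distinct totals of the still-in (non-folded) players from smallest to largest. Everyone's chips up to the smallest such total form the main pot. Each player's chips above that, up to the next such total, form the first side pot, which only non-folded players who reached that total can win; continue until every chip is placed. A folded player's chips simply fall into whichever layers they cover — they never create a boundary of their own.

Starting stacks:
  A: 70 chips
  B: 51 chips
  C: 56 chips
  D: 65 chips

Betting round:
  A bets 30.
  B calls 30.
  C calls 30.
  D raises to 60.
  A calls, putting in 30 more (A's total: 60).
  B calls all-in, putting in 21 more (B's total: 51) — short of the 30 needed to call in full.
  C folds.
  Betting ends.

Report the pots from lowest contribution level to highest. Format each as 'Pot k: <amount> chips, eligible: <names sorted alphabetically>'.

Contributions: A=60, B=51, C=30, D=60
Folded: C
Pot levels (distinct totals of non-folded players): 51, 60
Layer 1-51: A 51 + B 51 + C 30 + D 51 = 183 chips; eligible A, B, D
Layer 52-60: 9 each from A, D = 9*2 = 18 chips; eligible A, D

Pot 1: 183 chips, eligible: A, B, D
Pot 2: 18 chips, eligible: A, D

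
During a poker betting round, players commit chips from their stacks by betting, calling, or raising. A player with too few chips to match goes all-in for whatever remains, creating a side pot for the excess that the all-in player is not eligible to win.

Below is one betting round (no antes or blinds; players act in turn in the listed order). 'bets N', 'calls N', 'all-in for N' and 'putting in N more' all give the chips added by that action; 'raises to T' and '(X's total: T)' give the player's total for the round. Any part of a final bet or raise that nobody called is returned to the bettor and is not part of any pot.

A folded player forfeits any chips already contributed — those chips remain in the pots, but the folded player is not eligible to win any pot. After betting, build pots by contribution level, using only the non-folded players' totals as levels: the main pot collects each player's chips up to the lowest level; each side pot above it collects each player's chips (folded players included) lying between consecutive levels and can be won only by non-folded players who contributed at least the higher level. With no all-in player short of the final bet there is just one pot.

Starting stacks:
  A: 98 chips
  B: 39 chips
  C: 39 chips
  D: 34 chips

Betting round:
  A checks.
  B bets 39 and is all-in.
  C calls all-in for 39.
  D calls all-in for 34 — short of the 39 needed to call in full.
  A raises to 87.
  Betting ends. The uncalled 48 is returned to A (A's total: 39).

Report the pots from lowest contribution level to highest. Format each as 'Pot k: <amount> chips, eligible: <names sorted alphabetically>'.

Pot 1: 136 chips, eligible: A, B, C, D
Pot 2: 15 chips, eligible: A, B, C

Derivation:
Contributions (after 48 returned to A): A=39, B=39, C=39, D=34
Pot levels (distinct totals of non-folded players): 34, 39
Layer 1-34: 34 each from A, B, C, D = 34*4 = 136 chips; eligible A, B, C, D
Layer 35-39: 5 each from A, B, C = 5*3 = 15 chips; eligible A, B, C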